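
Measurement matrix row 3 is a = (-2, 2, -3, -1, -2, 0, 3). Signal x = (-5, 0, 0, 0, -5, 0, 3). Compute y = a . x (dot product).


Non-zero terms: ['-2*-5', '-2*-5', '3*3']
Products: [10, 10, 9]
y = sum = 29.

29


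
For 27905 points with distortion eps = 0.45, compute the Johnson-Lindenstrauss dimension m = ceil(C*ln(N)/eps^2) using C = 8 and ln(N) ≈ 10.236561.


ln(27905) ≈ 10.236561.
eps^2 = 0.45^2 = 0.2025.
C*ln(N)/eps^2 ≈ 8*10.236561/0.2025 ≈ 404.4073.
m = ceil(404.4073) = 405.

405


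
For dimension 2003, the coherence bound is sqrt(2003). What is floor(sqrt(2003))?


44^2 = 1936 <= 2003 < 2025 = 45^2, so 44 <= sqrt(2003) < 45.
floor(sqrt(2003)) = 44.

44


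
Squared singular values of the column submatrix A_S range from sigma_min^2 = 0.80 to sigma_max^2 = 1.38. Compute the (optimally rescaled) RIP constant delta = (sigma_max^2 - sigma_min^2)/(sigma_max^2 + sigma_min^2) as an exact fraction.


lambda_max - lambda_min = 1.38 - 0.80 = 0.58.
lambda_max + lambda_min = 1.38 + 0.80 = 2.18.
delta = 0.58/2.18 = 58/218 = 29/109.

29/109


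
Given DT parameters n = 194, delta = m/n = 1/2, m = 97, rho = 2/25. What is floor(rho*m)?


m = 1/2*194 = 97.
rho = 2/25.
rho*m = 2/25*97 = 7.76.
k = floor(7.76) = 7.

7


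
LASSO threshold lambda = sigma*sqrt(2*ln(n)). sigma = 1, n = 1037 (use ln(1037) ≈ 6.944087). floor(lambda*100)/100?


ln(1037) ≈ 6.944087.
2*ln(n) ≈ 13.888174.
sqrt(2*ln(n)) ≈ sqrt(13.888174) ≈ 3.726684.
lambda ≈ 1*3.726684 = 3.726684.
floor(lambda*100)/100 = 3.72.

3.72


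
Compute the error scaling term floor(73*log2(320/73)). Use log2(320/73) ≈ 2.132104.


log2(n/k) = log2(320/73) ≈ 2.132104.
k*log2(n/k) ≈ 73*2.132104 = 155.643592.
floor(155.643592) = 155.

155


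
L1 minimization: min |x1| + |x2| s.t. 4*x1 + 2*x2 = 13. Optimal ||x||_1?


Axis intercepts:
  x1 = 13/4, x2 = 0: L1 = 13/4
  x1 = 0, x2 = 13/2: L1 = 13/2
x* = (13/4, 0)
||x*||_1 = 13/4.

13/4


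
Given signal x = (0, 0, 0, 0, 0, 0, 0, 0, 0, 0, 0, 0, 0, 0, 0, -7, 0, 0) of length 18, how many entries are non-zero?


Non-zero positions: [15].
Sparsity = 1.

1


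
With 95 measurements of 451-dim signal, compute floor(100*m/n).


100*m/n = 100*95/451 ≈ 21.0643.
floor = 21.

21


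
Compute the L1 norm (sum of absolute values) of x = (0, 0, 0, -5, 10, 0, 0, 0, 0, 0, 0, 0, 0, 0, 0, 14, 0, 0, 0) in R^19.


Non-zero entries: [(3, -5), (4, 10), (15, 14)]
Absolute values: [5, 10, 14]
||x||_1 = sum = 29.

29


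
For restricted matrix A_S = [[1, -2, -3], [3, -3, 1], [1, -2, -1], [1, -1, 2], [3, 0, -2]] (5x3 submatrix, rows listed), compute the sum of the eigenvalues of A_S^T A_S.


Sum of eigenvalues of A_S^T A_S = trace(A_S^T A_S) = sum of squared column norms of A_S.
A_S^T A_S diagonal: [21, 18, 19].
trace = 21 + 18 + 19 = 58.

58


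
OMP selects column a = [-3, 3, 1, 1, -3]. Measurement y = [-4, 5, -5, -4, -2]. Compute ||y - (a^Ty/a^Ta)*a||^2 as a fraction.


a^T a = 29.
a^T y = 24.
coeff = 24/29 = 24/29.
||r||^2 = 1918/29.

1918/29


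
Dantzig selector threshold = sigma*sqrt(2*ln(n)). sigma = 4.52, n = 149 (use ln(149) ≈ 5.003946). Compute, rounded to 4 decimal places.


ln(149) ≈ 5.003946.
2*ln(n) ≈ 10.007892.
sqrt(2*ln(n)) ≈ sqrt(10.007892) ≈ 3.163525.
threshold ≈ 4.52*3.163525 = 14.299133 ≈ 14.2991.

14.2991


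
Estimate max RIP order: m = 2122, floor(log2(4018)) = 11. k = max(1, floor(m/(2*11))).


floor(log2(4018)) = 11.
2*11 = 22.
m/(2*floor(log2(n))) = 2122/22 ≈ 96.4545.
floor = 96.
k = max(1, 96) = 96.

96


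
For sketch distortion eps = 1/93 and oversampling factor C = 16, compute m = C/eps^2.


1/eps = 93.
(1/eps)^2 = 8649.
m = 16*8649 = 138384.

138384


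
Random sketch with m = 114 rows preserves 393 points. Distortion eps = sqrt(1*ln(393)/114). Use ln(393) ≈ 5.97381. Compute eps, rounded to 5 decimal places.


ln(393) ≈ 5.97381.
1*ln(N)/m ≈ 1*5.97381/114 ≈ 0.05240184.
eps = sqrt(0.05240184) ≈ 0.2289145 ≈ 0.22891.

0.22891


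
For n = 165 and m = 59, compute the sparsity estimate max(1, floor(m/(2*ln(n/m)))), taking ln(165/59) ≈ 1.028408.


n/m = 165/59.
ln(n/m) ≈ 1.028408.
2*ln(n/m) ≈ 2.056816.
m/(2*ln(n/m)) ≈ 59/2.056816 ≈ 28.6851.
floor = 28.
k_max = max(1, 28) = 28.

28


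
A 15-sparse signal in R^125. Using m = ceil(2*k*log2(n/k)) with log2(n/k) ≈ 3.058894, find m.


log2(n/k) = log2(125/15) ≈ 3.058894.
2*k*log2(n/k) ≈ 2*15*3.058894 = 91.76682.
m = ceil(91.76682) = 92.

92


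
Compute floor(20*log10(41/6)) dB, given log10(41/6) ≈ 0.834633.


||x||/||e|| = 41/6.
log10(41/6) ≈ 0.834633.
20*log10(||x||/||e||) ≈ 20*0.834633 = 16.69266.
floor(16.69266) = 16.

16


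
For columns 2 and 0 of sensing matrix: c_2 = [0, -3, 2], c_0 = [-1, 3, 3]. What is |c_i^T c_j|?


Inner product: 0*-1 + -3*3 + 2*3
Products: [0, -9, 6]
Sum = -3.
|dot| = 3.

3


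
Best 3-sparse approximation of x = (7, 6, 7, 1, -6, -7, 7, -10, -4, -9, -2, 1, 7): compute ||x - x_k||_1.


Sorted |x_i| descending: [10, 9, 7, 7, 7, 7, 7, 6, 6, 4, 2, 1, 1]
Keep top 3: [10, 9, 7]
Tail entries: [7, 7, 7, 7, 6, 6, 4, 2, 1, 1]
L1 error = sum of tail = 48.

48


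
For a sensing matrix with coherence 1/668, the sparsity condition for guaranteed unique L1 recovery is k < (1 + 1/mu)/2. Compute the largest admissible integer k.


1/mu = 668.
1 + 1/mu = 669.
(1 + 1/mu)/2 = 334.5 is not an integer, so k_max = floor(334.5) = 334.

334


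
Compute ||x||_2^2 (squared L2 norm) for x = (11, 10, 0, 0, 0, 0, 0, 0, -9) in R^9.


Non-zero entries: [(0, 11), (1, 10), (8, -9)]
Squares: [121, 100, 81]
||x||_2^2 = sum = 302.

302


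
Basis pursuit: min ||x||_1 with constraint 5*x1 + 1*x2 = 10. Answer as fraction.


Axis intercepts:
  x1 = 2, x2 = 0: L1 = 2
  x1 = 0, x2 = 10: L1 = 10
x* = (2, 0)
||x*||_1 = 2.

2


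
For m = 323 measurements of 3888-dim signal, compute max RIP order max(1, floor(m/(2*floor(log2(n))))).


floor(log2(3888)) = 11.
2*11 = 22.
m/(2*floor(log2(n))) = 323/22 ≈ 14.6818.
floor = 14.
k = max(1, 14) = 14.

14


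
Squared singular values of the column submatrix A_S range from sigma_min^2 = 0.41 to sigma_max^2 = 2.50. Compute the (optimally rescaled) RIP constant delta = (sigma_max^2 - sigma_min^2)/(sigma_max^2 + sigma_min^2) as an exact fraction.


lambda_max - lambda_min = 2.50 - 0.41 = 2.09.
lambda_max + lambda_min = 2.50 + 0.41 = 2.91.
delta = 2.09/2.91 = 209/291.

209/291


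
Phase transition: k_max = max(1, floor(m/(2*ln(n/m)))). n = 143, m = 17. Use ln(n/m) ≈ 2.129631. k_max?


n/m = 143/17.
ln(n/m) ≈ 2.129631.
2*ln(n/m) ≈ 4.259262.
m/(2*ln(n/m)) ≈ 17/4.259262 ≈ 3.9913.
floor = 3.
k_max = max(1, 3) = 3.

3


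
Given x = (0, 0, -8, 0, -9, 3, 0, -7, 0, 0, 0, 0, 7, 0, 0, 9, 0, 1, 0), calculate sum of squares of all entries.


Non-zero entries: [(2, -8), (4, -9), (5, 3), (7, -7), (12, 7), (15, 9), (17, 1)]
Squares: [64, 81, 9, 49, 49, 81, 1]
||x||_2^2 = sum = 334.

334


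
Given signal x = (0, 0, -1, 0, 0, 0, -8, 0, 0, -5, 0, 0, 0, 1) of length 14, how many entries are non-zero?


Non-zero positions: [2, 6, 9, 13].
Sparsity = 4.

4


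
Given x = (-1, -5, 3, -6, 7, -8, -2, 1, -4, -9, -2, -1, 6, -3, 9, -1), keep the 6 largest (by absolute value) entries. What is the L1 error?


Sorted |x_i| descending: [9, 9, 8, 7, 6, 6, 5, 4, 3, 3, 2, 2, 1, 1, 1, 1]
Keep top 6: [9, 9, 8, 7, 6, 6]
Tail entries: [5, 4, 3, 3, 2, 2, 1, 1, 1, 1]
L1 error = sum of tail = 23.

23


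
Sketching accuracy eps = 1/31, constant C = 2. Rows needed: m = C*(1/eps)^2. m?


1/eps = 31.
(1/eps)^2 = 961.
m = 2*961 = 1922.

1922


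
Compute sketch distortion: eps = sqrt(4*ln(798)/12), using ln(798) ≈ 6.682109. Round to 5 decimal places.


ln(798) ≈ 6.682109.
4*ln(N)/m ≈ 4*6.682109/12 ≈ 2.22736967.
eps = sqrt(2.22736967) ≈ 1.4924375 ≈ 1.49244.

1.49244


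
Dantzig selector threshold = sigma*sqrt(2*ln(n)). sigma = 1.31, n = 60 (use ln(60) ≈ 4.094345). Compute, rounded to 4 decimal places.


ln(60) ≈ 4.094345.
2*ln(n) ≈ 8.18869.
sqrt(2*ln(n)) ≈ sqrt(8.18869) ≈ 2.861589.
threshold ≈ 1.31*2.861589 = 3.74868159 ≈ 3.7487.

3.7487


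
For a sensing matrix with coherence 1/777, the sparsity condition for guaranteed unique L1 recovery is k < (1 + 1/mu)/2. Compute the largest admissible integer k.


1/mu = 777.
1 + 1/mu = 778.
(1 + 1/mu)/2 = 389 is an integer and the inequality is strict, so k_max = 389 - 1 = 388.

388


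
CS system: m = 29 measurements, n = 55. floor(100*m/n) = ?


100*m/n = 100*29/55 ≈ 52.7273.
floor = 52.

52


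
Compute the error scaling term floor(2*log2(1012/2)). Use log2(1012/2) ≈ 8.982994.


log2(n/k) = log2(1012/2) ≈ 8.982994.
k*log2(n/k) ≈ 2*8.982994 = 17.965988.
floor(17.965988) = 17.

17


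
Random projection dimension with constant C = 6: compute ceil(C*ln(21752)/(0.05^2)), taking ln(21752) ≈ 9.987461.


ln(21752) ≈ 9.987461.
eps^2 = 0.05^2 = 0.0025.
C*ln(N)/eps^2 ≈ 6*9.987461/0.0025 ≈ 23969.9064.
m = ceil(23969.9064) = 23970.

23970


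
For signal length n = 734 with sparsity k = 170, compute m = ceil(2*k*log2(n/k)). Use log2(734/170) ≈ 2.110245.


log2(n/k) = log2(734/170) ≈ 2.110245.
2*k*log2(n/k) ≈ 2*170*2.110245 = 717.4833.
m = ceil(717.4833) = 718.

718


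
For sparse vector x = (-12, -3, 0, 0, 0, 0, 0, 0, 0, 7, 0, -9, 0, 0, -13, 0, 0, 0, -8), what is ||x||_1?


Non-zero entries: [(0, -12), (1, -3), (9, 7), (11, -9), (14, -13), (18, -8)]
Absolute values: [12, 3, 7, 9, 13, 8]
||x||_1 = sum = 52.

52


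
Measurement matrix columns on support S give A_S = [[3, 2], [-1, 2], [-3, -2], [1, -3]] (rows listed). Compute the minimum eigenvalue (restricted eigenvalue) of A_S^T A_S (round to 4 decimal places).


A_S^T A_S = [[20, 7], [7, 21]].
trace = 41.
det = 371.
disc = trace^2 - 4*det = 1681 - 4*371 = 197.
sqrt(197) ≈ 14.035669.
lam_min = (41 - sqrt(197))/2 ≈ (41 - 14.035669)/2 = 13.4821655 ≈ 13.4822.

13.4822


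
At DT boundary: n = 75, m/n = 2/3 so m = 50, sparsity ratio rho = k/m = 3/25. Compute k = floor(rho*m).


m = 2/3*75 = 50.
rho = 3/25.
rho*m = 3/25*50 = 6.
k = floor(6) = 6.

6


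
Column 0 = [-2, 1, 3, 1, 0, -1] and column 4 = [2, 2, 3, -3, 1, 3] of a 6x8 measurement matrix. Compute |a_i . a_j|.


Inner product: -2*2 + 1*2 + 3*3 + 1*-3 + 0*1 + -1*3
Products: [-4, 2, 9, -3, 0, -3]
Sum = 1.
|dot| = 1.

1


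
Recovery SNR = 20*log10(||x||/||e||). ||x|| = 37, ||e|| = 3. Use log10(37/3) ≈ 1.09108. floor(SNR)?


||x||/||e|| = 37/3.
log10(37/3) ≈ 1.09108.
20*log10(||x||/||e||) ≈ 20*1.09108 = 21.8216.
floor(21.8216) = 21.

21


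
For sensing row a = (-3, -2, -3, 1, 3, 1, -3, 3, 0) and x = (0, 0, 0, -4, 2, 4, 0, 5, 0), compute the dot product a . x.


Non-zero terms: ['1*-4', '3*2', '1*4', '3*5']
Products: [-4, 6, 4, 15]
y = sum = 21.

21


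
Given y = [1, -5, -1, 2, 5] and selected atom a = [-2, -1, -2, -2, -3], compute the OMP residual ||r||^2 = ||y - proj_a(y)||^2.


a^T a = 22.
a^T y = -14.
coeff = -14/22 = -7/11.
||r||^2 = 518/11.

518/11


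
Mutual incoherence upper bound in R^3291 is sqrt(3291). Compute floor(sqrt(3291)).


57^2 = 3249 <= 3291 < 3364 = 58^2, so 57 <= sqrt(3291) < 58.
floor(sqrt(3291)) = 57.

57


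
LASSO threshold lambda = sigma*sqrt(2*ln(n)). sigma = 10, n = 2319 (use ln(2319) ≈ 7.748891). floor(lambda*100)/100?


ln(2319) ≈ 7.748891.
2*ln(n) ≈ 15.497782.
sqrt(2*ln(n)) ≈ sqrt(15.497782) ≈ 3.936722.
lambda ≈ 10*3.936722 = 39.36722.
floor(lambda*100)/100 = 39.36.

39.36


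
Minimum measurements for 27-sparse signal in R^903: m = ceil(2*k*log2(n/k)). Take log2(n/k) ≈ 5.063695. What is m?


log2(n/k) = log2(903/27) ≈ 5.063695.
2*k*log2(n/k) ≈ 2*27*5.063695 = 273.43953.
m = ceil(273.43953) = 274.

274


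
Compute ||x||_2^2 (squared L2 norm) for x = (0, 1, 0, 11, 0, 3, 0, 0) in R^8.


Non-zero entries: [(1, 1), (3, 11), (5, 3)]
Squares: [1, 121, 9]
||x||_2^2 = sum = 131.

131


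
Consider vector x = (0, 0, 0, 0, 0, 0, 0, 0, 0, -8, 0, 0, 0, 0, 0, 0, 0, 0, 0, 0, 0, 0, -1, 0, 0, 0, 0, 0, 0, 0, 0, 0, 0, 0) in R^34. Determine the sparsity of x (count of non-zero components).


Non-zero positions: [9, 22].
Sparsity = 2.

2


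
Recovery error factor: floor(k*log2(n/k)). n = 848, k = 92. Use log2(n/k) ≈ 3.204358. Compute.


log2(n/k) = log2(848/92) ≈ 3.204358.
k*log2(n/k) ≈ 92*3.204358 = 294.800936.
floor(294.800936) = 294.

294


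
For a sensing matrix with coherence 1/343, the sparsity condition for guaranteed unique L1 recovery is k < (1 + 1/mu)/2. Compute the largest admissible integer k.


1/mu = 343.
1 + 1/mu = 344.
(1 + 1/mu)/2 = 172 is an integer and the inequality is strict, so k_max = 172 - 1 = 171.

171


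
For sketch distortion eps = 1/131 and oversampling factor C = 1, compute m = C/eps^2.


1/eps = 131.
(1/eps)^2 = 17161.
m = 1*17161 = 17161.

17161


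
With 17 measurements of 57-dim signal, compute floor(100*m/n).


100*m/n = 100*17/57 ≈ 29.8246.
floor = 29.

29


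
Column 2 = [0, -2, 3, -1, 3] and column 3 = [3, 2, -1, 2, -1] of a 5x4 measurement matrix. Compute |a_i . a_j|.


Inner product: 0*3 + -2*2 + 3*-1 + -1*2 + 3*-1
Products: [0, -4, -3, -2, -3]
Sum = -12.
|dot| = 12.

12


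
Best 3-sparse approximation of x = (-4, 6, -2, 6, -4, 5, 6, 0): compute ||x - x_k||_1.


Sorted |x_i| descending: [6, 6, 6, 5, 4, 4, 2, 0]
Keep top 3: [6, 6, 6]
Tail entries: [5, 4, 4, 2, 0]
L1 error = sum of tail = 15.

15


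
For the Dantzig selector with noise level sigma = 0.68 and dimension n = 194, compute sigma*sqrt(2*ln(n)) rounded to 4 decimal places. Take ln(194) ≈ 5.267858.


ln(194) ≈ 5.267858.
2*ln(n) ≈ 10.535716.
sqrt(2*ln(n)) ≈ sqrt(10.535716) ≈ 3.245877.
threshold ≈ 0.68*3.245877 = 2.20719636 ≈ 2.2072.

2.2072


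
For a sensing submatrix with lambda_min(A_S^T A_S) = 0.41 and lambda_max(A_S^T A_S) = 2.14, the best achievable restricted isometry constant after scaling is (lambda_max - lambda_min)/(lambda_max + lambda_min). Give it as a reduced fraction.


lambda_max - lambda_min = 2.14 - 0.41 = 1.73.
lambda_max + lambda_min = 2.14 + 0.41 = 2.55.
delta = 1.73/2.55 = 173/255.

173/255


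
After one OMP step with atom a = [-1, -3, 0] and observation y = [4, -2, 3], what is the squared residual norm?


a^T a = 10.
a^T y = 2.
coeff = 2/10 = 1/5.
||r||^2 = 143/5.

143/5


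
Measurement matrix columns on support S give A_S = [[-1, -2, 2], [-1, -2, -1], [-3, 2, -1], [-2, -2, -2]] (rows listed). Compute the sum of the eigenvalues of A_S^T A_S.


Sum of eigenvalues of A_S^T A_S = trace(A_S^T A_S) = sum of squared column norms of A_S.
A_S^T A_S diagonal: [15, 16, 10].
trace = 15 + 16 + 10 = 41.

41


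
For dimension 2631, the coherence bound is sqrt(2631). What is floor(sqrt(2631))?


51^2 = 2601 <= 2631 < 2704 = 52^2, so 51 <= sqrt(2631) < 52.
floor(sqrt(2631)) = 51.

51


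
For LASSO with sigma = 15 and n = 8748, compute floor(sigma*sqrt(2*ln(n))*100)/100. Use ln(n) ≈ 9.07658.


ln(8748) ≈ 9.07658.
2*ln(n) ≈ 18.15316.
sqrt(2*ln(n)) ≈ sqrt(18.15316) ≈ 4.260653.
lambda ≈ 15*4.260653 = 63.909795.
floor(lambda*100)/100 = 63.90.

63.90


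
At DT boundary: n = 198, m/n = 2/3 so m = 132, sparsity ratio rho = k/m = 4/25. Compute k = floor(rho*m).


m = 2/3*198 = 132.
rho = 4/25.
rho*m = 4/25*132 = 21.12.
k = floor(21.12) = 21.

21


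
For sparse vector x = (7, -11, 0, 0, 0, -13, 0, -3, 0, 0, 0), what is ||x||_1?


Non-zero entries: [(0, 7), (1, -11), (5, -13), (7, -3)]
Absolute values: [7, 11, 13, 3]
||x||_1 = sum = 34.

34


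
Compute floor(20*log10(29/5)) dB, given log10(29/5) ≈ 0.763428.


||x||/||e|| = 29/5.
log10(29/5) ≈ 0.763428.
20*log10(||x||/||e||) ≈ 20*0.763428 = 15.26856.
floor(15.26856) = 15.

15


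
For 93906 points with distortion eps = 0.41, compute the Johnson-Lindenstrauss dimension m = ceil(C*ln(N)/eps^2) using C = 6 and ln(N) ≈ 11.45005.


ln(93906) ≈ 11.45005.
eps^2 = 0.41^2 = 0.1681.
C*ln(N)/eps^2 ≈ 6*11.45005/0.1681 ≈ 408.6871.
m = ceil(408.6871) = 409.

409


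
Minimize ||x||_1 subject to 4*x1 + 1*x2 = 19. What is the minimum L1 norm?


Axis intercepts:
  x1 = 19/4, x2 = 0: L1 = 19/4
  x1 = 0, x2 = 19: L1 = 19
x* = (19/4, 0)
||x*||_1 = 19/4.

19/4


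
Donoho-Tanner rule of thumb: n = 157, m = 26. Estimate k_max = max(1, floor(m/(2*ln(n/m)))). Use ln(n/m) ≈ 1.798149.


n/m = 157/26.
ln(n/m) ≈ 1.798149.
2*ln(n/m) ≈ 3.596298.
m/(2*ln(n/m)) ≈ 26/3.596298 ≈ 7.2297.
floor = 7.
k_max = max(1, 7) = 7.

7


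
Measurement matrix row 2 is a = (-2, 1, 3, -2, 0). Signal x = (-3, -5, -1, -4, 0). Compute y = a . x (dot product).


Non-zero terms: ['-2*-3', '1*-5', '3*-1', '-2*-4']
Products: [6, -5, -3, 8]
y = sum = 6.

6


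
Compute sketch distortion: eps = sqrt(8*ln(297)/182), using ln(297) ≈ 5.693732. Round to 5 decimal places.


ln(297) ≈ 5.693732.
8*ln(N)/m ≈ 8*5.693732/182 ≈ 0.25027393.
eps = sqrt(0.25027393) ≈ 0.5002739 ≈ 0.50027.

0.50027


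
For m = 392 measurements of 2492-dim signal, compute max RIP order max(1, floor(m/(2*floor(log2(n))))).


floor(log2(2492)) = 11.
2*11 = 22.
m/(2*floor(log2(n))) = 392/22 ≈ 17.8182.
floor = 17.
k = max(1, 17) = 17.

17


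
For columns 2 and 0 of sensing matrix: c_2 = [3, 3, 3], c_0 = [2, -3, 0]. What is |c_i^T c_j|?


Inner product: 3*2 + 3*-3 + 3*0
Products: [6, -9, 0]
Sum = -3.
|dot| = 3.

3


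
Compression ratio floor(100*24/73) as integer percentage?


100*m/n = 100*24/73 ≈ 32.8767.
floor = 32.

32


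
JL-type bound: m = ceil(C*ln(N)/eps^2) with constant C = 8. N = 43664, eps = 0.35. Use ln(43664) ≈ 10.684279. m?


ln(43664) ≈ 10.684279.
eps^2 = 0.35^2 = 0.1225.
C*ln(N)/eps^2 ≈ 8*10.684279/0.1225 ≈ 697.7488.
m = ceil(697.7488) = 698.

698


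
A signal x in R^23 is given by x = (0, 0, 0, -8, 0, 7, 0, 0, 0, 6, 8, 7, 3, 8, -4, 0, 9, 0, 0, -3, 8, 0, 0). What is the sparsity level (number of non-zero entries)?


Non-zero positions: [3, 5, 9, 10, 11, 12, 13, 14, 16, 19, 20].
Sparsity = 11.

11


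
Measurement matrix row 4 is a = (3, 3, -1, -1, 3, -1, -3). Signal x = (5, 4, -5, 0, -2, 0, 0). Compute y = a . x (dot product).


Non-zero terms: ['3*5', '3*4', '-1*-5', '3*-2']
Products: [15, 12, 5, -6]
y = sum = 26.

26


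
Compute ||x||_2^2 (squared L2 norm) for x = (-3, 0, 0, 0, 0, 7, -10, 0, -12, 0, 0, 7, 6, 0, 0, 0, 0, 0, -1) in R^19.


Non-zero entries: [(0, -3), (5, 7), (6, -10), (8, -12), (11, 7), (12, 6), (18, -1)]
Squares: [9, 49, 100, 144, 49, 36, 1]
||x||_2^2 = sum = 388.

388


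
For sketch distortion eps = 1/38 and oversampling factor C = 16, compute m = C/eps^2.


1/eps = 38.
(1/eps)^2 = 1444.
m = 16*1444 = 23104.

23104


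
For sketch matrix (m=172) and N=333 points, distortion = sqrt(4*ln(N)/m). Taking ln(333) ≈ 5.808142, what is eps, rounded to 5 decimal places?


ln(333) ≈ 5.808142.
4*ln(N)/m ≈ 4*5.808142/172 ≈ 0.13507307.
eps = sqrt(0.13507307) ≈ 0.3675229 ≈ 0.36752.

0.36752


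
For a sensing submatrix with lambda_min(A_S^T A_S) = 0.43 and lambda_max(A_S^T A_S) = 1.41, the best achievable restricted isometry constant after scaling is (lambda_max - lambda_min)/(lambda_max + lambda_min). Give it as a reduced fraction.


lambda_max - lambda_min = 1.41 - 0.43 = 0.98.
lambda_max + lambda_min = 1.41 + 0.43 = 1.84.
delta = 0.98/1.84 = 98/184 = 49/92.

49/92


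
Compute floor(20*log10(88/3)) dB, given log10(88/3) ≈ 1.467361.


||x||/||e|| = 88/3.
log10(88/3) ≈ 1.467361.
20*log10(||x||/||e||) ≈ 20*1.467361 = 29.34722.
floor(29.34722) = 29.

29


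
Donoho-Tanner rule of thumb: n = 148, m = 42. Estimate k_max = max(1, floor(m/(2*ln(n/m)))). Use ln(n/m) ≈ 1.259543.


n/m = 148/42 = 74/21.
ln(n/m) ≈ 1.259543.
2*ln(n/m) ≈ 2.519086.
m/(2*ln(n/m)) ≈ 42/2.519086 ≈ 16.6727.
floor = 16.
k_max = max(1, 16) = 16.

16


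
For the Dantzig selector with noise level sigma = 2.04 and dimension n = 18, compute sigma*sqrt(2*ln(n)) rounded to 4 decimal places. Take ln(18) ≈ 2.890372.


ln(18) ≈ 2.890372.
2*ln(n) ≈ 5.780744.
sqrt(2*ln(n)) ≈ sqrt(5.780744) ≈ 2.404318.
threshold ≈ 2.04*2.404318 = 4.90480872 ≈ 4.9048.

4.9048


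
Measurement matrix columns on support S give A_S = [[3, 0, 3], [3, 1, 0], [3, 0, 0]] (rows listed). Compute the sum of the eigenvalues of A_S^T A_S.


Sum of eigenvalues of A_S^T A_S = trace(A_S^T A_S) = sum of squared column norms of A_S.
A_S^T A_S diagonal: [27, 1, 9].
trace = 27 + 1 + 9 = 37.

37


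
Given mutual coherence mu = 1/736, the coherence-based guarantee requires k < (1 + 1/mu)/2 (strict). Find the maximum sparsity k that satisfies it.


1/mu = 736.
1 + 1/mu = 737.
(1 + 1/mu)/2 = 368.5 is not an integer, so k_max = floor(368.5) = 368.

368


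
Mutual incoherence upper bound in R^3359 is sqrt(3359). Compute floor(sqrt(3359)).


57^2 = 3249 <= 3359 < 3364 = 58^2, so 57 <= sqrt(3359) < 58.
floor(sqrt(3359)) = 57.

57


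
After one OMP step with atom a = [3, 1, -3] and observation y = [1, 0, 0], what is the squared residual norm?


a^T a = 19.
a^T y = 3.
coeff = 3/19 = 3/19.
||r||^2 = 10/19.

10/19


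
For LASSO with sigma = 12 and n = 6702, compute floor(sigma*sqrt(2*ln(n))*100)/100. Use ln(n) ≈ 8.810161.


ln(6702) ≈ 8.810161.
2*ln(n) ≈ 17.620322.
sqrt(2*ln(n)) ≈ sqrt(17.620322) ≈ 4.197657.
lambda ≈ 12*4.197657 = 50.371884.
floor(lambda*100)/100 = 50.37.

50.37


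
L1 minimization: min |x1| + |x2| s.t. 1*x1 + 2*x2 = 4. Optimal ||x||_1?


Axis intercepts:
  x1 = 4, x2 = 0: L1 = 4
  x1 = 0, x2 = 2: L1 = 2
x* = (0, 2)
||x*||_1 = 2.

2


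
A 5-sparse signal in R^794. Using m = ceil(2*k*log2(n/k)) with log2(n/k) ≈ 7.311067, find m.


log2(n/k) = log2(794/5) ≈ 7.311067.
2*k*log2(n/k) ≈ 2*5*7.311067 = 73.11067.
m = ceil(73.11067) = 74.

74


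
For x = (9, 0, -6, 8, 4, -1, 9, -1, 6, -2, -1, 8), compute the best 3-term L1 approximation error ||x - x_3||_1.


Sorted |x_i| descending: [9, 9, 8, 8, 6, 6, 4, 2, 1, 1, 1, 0]
Keep top 3: [9, 9, 8]
Tail entries: [8, 6, 6, 4, 2, 1, 1, 1, 0]
L1 error = sum of tail = 29.

29


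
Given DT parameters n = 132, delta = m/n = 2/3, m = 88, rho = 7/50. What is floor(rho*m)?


m = 2/3*132 = 88.
rho = 7/50.
rho*m = 7/50*88 = 12.32.
k = floor(12.32) = 12.

12


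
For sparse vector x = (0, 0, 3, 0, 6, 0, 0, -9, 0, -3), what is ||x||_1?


Non-zero entries: [(2, 3), (4, 6), (7, -9), (9, -3)]
Absolute values: [3, 6, 9, 3]
||x||_1 = sum = 21.

21


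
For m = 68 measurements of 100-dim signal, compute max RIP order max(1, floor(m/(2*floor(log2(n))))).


floor(log2(100)) = 6.
2*6 = 12.
m/(2*floor(log2(n))) = 68/12 ≈ 5.6667.
floor = 5.
k = max(1, 5) = 5.

5


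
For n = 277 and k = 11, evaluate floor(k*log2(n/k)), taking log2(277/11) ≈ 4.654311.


log2(n/k) = log2(277/11) ≈ 4.654311.
k*log2(n/k) ≈ 11*4.654311 = 51.197421.
floor(51.197421) = 51.

51


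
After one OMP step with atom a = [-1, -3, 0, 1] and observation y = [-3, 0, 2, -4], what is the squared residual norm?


a^T a = 11.
a^T y = -1.
coeff = -1/11 = -1/11.
||r||^2 = 318/11.

318/11


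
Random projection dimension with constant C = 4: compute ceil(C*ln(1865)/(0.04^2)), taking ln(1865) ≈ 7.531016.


ln(1865) ≈ 7.531016.
eps^2 = 0.04^2 = 0.0016.
C*ln(N)/eps^2 ≈ 4*7.531016/0.0016 ≈ 18827.54.
m = ceil(18827.54) = 18828.

18828


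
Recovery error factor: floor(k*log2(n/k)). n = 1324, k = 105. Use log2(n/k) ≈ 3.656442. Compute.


log2(n/k) = log2(1324/105) ≈ 3.656442.
k*log2(n/k) ≈ 105*3.656442 = 383.92641.
floor(383.92641) = 383.

383


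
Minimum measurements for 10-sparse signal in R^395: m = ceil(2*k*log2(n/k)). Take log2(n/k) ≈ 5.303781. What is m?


log2(n/k) = log2(395/10) ≈ 5.303781.
2*k*log2(n/k) ≈ 2*10*5.303781 = 106.07562.
m = ceil(106.07562) = 107.

107


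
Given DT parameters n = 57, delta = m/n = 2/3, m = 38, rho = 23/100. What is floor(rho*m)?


m = 2/3*57 = 38.
rho = 23/100.
rho*m = 23/100*38 = 8.74.
k = floor(8.74) = 8.

8


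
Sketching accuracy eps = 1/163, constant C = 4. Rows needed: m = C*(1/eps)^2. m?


1/eps = 163.
(1/eps)^2 = 26569.
m = 4*26569 = 106276.

106276


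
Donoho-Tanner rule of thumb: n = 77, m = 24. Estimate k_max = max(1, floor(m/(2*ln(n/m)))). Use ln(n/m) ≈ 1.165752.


n/m = 77/24.
ln(n/m) ≈ 1.165752.
2*ln(n/m) ≈ 2.331504.
m/(2*ln(n/m)) ≈ 24/2.331504 ≈ 10.2938.
floor = 10.
k_max = max(1, 10) = 10.

10


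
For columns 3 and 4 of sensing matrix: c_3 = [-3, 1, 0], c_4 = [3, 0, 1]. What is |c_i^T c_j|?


Inner product: -3*3 + 1*0 + 0*1
Products: [-9, 0, 0]
Sum = -9.
|dot| = 9.

9


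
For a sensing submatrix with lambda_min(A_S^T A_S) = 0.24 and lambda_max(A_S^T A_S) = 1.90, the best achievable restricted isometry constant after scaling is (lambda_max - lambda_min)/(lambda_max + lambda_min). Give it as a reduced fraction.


lambda_max - lambda_min = 1.90 - 0.24 = 1.66.
lambda_max + lambda_min = 1.90 + 0.24 = 2.14.
delta = 1.66/2.14 = 166/214 = 83/107.

83/107


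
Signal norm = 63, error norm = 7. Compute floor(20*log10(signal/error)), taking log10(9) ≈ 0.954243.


||x||/||e|| = 63/7 = 9.
log10(9) ≈ 0.954243.
20*log10(||x||/||e||) ≈ 20*0.954243 = 19.08486.
floor(19.08486) = 19.

19


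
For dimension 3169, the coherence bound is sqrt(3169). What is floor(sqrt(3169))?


56^2 = 3136 <= 3169 < 3249 = 57^2, so 56 <= sqrt(3169) < 57.
floor(sqrt(3169)) = 56.

56


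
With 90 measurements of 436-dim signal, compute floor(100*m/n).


100*m/n = 100*90/436 ≈ 20.6422.
floor = 20.

20


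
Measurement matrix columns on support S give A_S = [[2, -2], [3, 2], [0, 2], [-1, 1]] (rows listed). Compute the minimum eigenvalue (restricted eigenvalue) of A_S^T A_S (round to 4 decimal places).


A_S^T A_S = [[14, 1], [1, 13]].
trace = 27.
det = 181.
disc = trace^2 - 4*det = 729 - 4*181 = 5.
sqrt(5) ≈ 2.236068.
lam_min = (27 - sqrt(5))/2 ≈ (27 - 2.236068)/2 = 12.381966 ≈ 12.3820.

12.3820


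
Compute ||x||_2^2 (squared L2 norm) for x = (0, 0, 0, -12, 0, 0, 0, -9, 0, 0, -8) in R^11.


Non-zero entries: [(3, -12), (7, -9), (10, -8)]
Squares: [144, 81, 64]
||x||_2^2 = sum = 289.

289


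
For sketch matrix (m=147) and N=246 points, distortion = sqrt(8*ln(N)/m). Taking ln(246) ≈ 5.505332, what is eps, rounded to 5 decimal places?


ln(246) ≈ 5.505332.
8*ln(N)/m ≈ 8*5.505332/147 ≈ 0.2996099.
eps = sqrt(0.2996099) ≈ 0.5473663 ≈ 0.54737.

0.54737


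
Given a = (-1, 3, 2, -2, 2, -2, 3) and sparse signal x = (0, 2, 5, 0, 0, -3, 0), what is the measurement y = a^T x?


Non-zero terms: ['3*2', '2*5', '-2*-3']
Products: [6, 10, 6]
y = sum = 22.

22


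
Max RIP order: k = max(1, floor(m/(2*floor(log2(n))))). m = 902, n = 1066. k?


floor(log2(1066)) = 10.
2*10 = 20.
m/(2*floor(log2(n))) = 902/20 ≈ 45.1.
floor = 45.
k = max(1, 45) = 45.

45


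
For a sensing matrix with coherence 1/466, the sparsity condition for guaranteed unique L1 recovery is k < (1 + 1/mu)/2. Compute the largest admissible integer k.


1/mu = 466.
1 + 1/mu = 467.
(1 + 1/mu)/2 = 233.5 is not an integer, so k_max = floor(233.5) = 233.

233


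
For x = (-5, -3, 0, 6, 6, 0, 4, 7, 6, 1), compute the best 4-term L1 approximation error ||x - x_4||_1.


Sorted |x_i| descending: [7, 6, 6, 6, 5, 4, 3, 1, 0, 0]
Keep top 4: [7, 6, 6, 6]
Tail entries: [5, 4, 3, 1, 0, 0]
L1 error = sum of tail = 13.

13


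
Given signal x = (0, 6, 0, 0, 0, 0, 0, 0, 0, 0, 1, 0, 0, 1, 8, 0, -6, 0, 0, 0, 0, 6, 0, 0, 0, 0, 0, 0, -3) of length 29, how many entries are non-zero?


Non-zero positions: [1, 10, 13, 14, 16, 21, 28].
Sparsity = 7.

7


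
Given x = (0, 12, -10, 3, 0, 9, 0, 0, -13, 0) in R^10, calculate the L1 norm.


Non-zero entries: [(1, 12), (2, -10), (3, 3), (5, 9), (8, -13)]
Absolute values: [12, 10, 3, 9, 13]
||x||_1 = sum = 47.

47


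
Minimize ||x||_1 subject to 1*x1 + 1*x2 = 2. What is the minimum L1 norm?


Axis intercepts:
  x1 = 2, x2 = 0: L1 = 2
  x1 = 0, x2 = 2: L1 = 2
x* = (2, 0)
||x*||_1 = 2.

2


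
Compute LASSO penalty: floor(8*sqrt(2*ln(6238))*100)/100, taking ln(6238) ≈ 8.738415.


ln(6238) ≈ 8.738415.
2*ln(n) ≈ 17.47683.
sqrt(2*ln(n)) ≈ sqrt(17.47683) ≈ 4.18053.
lambda ≈ 8*4.18053 = 33.44424.
floor(lambda*100)/100 = 33.44.

33.44


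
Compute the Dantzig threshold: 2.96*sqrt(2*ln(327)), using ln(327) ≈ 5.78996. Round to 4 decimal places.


ln(327) ≈ 5.78996.
2*ln(n) ≈ 11.57992.
sqrt(2*ln(n)) ≈ sqrt(11.57992) ≈ 3.402928.
threshold ≈ 2.96*3.402928 = 10.07266688 ≈ 10.0727.

10.0727


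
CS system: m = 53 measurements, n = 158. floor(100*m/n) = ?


100*m/n = 100*53/158 ≈ 33.5443.
floor = 33.

33


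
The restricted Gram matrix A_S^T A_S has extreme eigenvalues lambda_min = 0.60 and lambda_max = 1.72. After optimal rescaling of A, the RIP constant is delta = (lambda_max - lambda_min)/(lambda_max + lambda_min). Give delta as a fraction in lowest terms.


lambda_max - lambda_min = 1.72 - 0.60 = 1.12.
lambda_max + lambda_min = 1.72 + 0.60 = 2.32.
delta = 1.12/2.32 = 112/232 = 14/29.

14/29


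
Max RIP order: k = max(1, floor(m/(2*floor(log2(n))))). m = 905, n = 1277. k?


floor(log2(1277)) = 10.
2*10 = 20.
m/(2*floor(log2(n))) = 905/20 ≈ 45.25.
floor = 45.
k = max(1, 45) = 45.

45


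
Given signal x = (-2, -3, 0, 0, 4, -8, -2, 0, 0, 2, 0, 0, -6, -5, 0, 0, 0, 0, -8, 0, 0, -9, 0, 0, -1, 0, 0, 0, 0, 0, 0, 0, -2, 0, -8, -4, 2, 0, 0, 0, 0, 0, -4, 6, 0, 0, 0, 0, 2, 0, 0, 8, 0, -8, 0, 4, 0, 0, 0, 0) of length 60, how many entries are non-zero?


Non-zero positions: [0, 1, 4, 5, 6, 9, 12, 13, 18, 21, 24, 32, 34, 35, 36, 42, 43, 48, 51, 53, 55].
Sparsity = 21.

21


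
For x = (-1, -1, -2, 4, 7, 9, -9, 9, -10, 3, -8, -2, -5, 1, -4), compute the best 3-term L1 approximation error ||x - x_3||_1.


Sorted |x_i| descending: [10, 9, 9, 9, 8, 7, 5, 4, 4, 3, 2, 2, 1, 1, 1]
Keep top 3: [10, 9, 9]
Tail entries: [9, 8, 7, 5, 4, 4, 3, 2, 2, 1, 1, 1]
L1 error = sum of tail = 47.

47


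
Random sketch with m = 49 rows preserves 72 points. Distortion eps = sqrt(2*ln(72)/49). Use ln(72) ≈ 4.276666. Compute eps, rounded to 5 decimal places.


ln(72) ≈ 4.276666.
2*ln(N)/m ≈ 2*4.276666/49 ≈ 0.1745578.
eps = sqrt(0.1745578) ≈ 0.4178011 ≈ 0.41780.

0.41780


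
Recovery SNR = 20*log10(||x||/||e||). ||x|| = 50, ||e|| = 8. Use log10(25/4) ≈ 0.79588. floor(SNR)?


||x||/||e|| = 50/8 = 25/4.
log10(25/4) ≈ 0.79588.
20*log10(||x||/||e||) ≈ 20*0.79588 = 15.9176.
floor(15.9176) = 15.

15


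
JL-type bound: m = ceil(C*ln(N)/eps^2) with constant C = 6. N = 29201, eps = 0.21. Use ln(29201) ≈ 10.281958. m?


ln(29201) ≈ 10.281958.
eps^2 = 0.21^2 = 0.0441.
C*ln(N)/eps^2 ≈ 6*10.281958/0.0441 ≈ 1398.9059.
m = ceil(1398.9059) = 1399.

1399


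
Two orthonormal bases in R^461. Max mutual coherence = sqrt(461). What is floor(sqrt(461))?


21^2 = 441 <= 461 < 484 = 22^2, so 21 <= sqrt(461) < 22.
floor(sqrt(461)) = 21.

21


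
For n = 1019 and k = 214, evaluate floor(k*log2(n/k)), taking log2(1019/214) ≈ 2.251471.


log2(n/k) = log2(1019/214) ≈ 2.251471.
k*log2(n/k) ≈ 214*2.251471 = 481.814794.
floor(481.814794) = 481.

481


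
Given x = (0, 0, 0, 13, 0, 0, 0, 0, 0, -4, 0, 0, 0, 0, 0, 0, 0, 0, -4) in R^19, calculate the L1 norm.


Non-zero entries: [(3, 13), (9, -4), (18, -4)]
Absolute values: [13, 4, 4]
||x||_1 = sum = 21.

21


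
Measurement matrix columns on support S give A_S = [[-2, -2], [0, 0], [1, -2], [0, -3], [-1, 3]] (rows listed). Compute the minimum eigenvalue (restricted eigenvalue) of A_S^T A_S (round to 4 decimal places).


A_S^T A_S = [[6, -1], [-1, 26]].
trace = 32.
det = 155.
disc = trace^2 - 4*det = 1024 - 4*155 = 404.
sqrt(404) ≈ 20.099751.
lam_min = (32 - sqrt(404))/2 ≈ (32 - 20.099751)/2 = 5.9501245 ≈ 5.9501.

5.9501


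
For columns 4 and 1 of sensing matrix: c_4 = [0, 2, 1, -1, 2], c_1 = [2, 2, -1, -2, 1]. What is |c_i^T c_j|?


Inner product: 0*2 + 2*2 + 1*-1 + -1*-2 + 2*1
Products: [0, 4, -1, 2, 2]
Sum = 7.
|dot| = 7.

7


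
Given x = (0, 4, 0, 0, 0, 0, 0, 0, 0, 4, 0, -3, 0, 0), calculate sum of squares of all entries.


Non-zero entries: [(1, 4), (9, 4), (11, -3)]
Squares: [16, 16, 9]
||x||_2^2 = sum = 41.

41


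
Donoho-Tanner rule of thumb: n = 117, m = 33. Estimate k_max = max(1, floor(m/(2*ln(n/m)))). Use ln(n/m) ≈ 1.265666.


n/m = 117/33 = 39/11.
ln(n/m) ≈ 1.265666.
2*ln(n/m) ≈ 2.531332.
m/(2*ln(n/m)) ≈ 33/2.531332 ≈ 13.0366.
floor = 13.
k_max = max(1, 13) = 13.

13


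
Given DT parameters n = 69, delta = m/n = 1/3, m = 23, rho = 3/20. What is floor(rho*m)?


m = 1/3*69 = 23.
rho = 3/20.
rho*m = 3/20*23 = 3.45.
k = floor(3.45) = 3.

3


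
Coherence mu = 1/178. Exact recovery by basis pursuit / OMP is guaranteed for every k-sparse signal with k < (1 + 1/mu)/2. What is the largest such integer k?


1/mu = 178.
1 + 1/mu = 179.
(1 + 1/mu)/2 = 89.5 is not an integer, so k_max = floor(89.5) = 89.

89


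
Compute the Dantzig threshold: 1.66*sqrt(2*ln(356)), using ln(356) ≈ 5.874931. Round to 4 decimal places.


ln(356) ≈ 5.874931.
2*ln(n) ≈ 11.749862.
sqrt(2*ln(n)) ≈ sqrt(11.749862) ≈ 3.427807.
threshold ≈ 1.66*3.427807 = 5.69015962 ≈ 5.6902.

5.6902


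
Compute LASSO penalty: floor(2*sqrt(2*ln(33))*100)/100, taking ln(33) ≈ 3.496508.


ln(33) ≈ 3.496508.
2*ln(n) ≈ 6.993016.
sqrt(2*ln(n)) ≈ sqrt(6.993016) ≈ 2.644431.
lambda ≈ 2*2.644431 = 5.288862.
floor(lambda*100)/100 = 5.28.

5.28


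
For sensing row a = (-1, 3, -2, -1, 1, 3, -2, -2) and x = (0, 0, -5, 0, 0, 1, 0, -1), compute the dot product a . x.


Non-zero terms: ['-2*-5', '3*1', '-2*-1']
Products: [10, 3, 2]
y = sum = 15.

15


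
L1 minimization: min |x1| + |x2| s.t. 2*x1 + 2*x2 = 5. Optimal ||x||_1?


Axis intercepts:
  x1 = 5/2, x2 = 0: L1 = 5/2
  x1 = 0, x2 = 5/2: L1 = 5/2
x* = (5/2, 0)
||x*||_1 = 5/2.

5/2


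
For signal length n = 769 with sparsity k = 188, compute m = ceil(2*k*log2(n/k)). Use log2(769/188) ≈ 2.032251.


log2(n/k) = log2(769/188) ≈ 2.032251.
2*k*log2(n/k) ≈ 2*188*2.032251 = 764.126376.
m = ceil(764.126376) = 765.

765


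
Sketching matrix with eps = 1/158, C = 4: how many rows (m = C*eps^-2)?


1/eps = 158.
(1/eps)^2 = 24964.
m = 4*24964 = 99856.

99856


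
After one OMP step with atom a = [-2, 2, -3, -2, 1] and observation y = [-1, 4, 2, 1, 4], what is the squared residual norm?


a^T a = 22.
a^T y = 6.
coeff = 6/22 = 3/11.
||r||^2 = 400/11.

400/11


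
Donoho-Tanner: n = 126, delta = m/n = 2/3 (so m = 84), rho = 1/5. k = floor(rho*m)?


m = 2/3*126 = 84.
rho = 1/5.
rho*m = 1/5*84 = 16.8.
k = floor(16.8) = 16.

16


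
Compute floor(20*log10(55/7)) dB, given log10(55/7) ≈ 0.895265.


||x||/||e|| = 55/7.
log10(55/7) ≈ 0.895265.
20*log10(||x||/||e||) ≈ 20*0.895265 = 17.9053.
floor(17.9053) = 17.

17


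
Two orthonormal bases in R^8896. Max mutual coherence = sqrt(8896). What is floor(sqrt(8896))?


94^2 = 8836 <= 8896 < 9025 = 95^2, so 94 <= sqrt(8896) < 95.
floor(sqrt(8896)) = 94.

94


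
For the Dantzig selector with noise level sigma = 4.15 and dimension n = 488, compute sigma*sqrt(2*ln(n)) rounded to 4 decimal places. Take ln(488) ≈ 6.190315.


ln(488) ≈ 6.190315.
2*ln(n) ≈ 12.38063.
sqrt(2*ln(n)) ≈ sqrt(12.38063) ≈ 3.518612.
threshold ≈ 4.15*3.518612 = 14.6022398 ≈ 14.6022.

14.6022


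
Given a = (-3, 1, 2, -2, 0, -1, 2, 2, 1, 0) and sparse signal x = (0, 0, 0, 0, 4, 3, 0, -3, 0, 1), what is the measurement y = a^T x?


Non-zero terms: ['0*4', '-1*3', '2*-3', '0*1']
Products: [0, -3, -6, 0]
y = sum = -9.

-9


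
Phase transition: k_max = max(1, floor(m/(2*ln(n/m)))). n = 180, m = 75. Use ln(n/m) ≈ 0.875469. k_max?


n/m = 180/75 = 12/5.
ln(n/m) ≈ 0.875469.
2*ln(n/m) ≈ 1.750938.
m/(2*ln(n/m)) ≈ 75/1.750938 ≈ 42.8342.
floor = 42.
k_max = max(1, 42) = 42.

42


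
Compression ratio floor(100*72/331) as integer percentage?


100*m/n = 100*72/331 ≈ 21.7523.
floor = 21.

21


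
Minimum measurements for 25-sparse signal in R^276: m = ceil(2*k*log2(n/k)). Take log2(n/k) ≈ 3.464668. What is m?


log2(n/k) = log2(276/25) ≈ 3.464668.
2*k*log2(n/k) ≈ 2*25*3.464668 = 173.2334.
m = ceil(173.2334) = 174.

174


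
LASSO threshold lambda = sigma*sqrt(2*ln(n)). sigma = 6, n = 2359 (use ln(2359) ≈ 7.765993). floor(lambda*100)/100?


ln(2359) ≈ 7.765993.
2*ln(n) ≈ 15.531986.
sqrt(2*ln(n)) ≈ sqrt(15.531986) ≈ 3.941064.
lambda ≈ 6*3.941064 = 23.646384.
floor(lambda*100)/100 = 23.64.

23.64


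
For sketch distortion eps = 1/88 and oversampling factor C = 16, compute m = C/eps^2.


1/eps = 88.
(1/eps)^2 = 7744.
m = 16*7744 = 123904.

123904


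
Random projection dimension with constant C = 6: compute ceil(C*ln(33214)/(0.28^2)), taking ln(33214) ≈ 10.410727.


ln(33214) ≈ 10.410727.
eps^2 = 0.28^2 = 0.0784.
C*ln(N)/eps^2 ≈ 6*10.410727/0.0784 ≈ 796.7393.
m = ceil(796.7393) = 797.

797


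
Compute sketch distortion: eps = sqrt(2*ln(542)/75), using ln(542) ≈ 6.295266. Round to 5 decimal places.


ln(542) ≈ 6.295266.
2*ln(N)/m ≈ 2*6.295266/75 ≈ 0.16787376.
eps = sqrt(0.16787376) ≈ 0.409724 ≈ 0.40972.

0.40972


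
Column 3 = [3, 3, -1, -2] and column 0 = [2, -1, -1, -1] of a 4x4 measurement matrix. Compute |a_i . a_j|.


Inner product: 3*2 + 3*-1 + -1*-1 + -2*-1
Products: [6, -3, 1, 2]
Sum = 6.
|dot| = 6.

6


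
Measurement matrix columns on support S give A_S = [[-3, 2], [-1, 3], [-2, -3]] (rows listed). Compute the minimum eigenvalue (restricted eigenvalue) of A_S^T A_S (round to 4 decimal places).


A_S^T A_S = [[14, -3], [-3, 22]].
trace = 36.
det = 299.
disc = trace^2 - 4*det = 1296 - 4*299 = 100.
sqrt(100) = 10.
lam_min = (36 - 10)/2 = 13 = 13.0000.

13.0000


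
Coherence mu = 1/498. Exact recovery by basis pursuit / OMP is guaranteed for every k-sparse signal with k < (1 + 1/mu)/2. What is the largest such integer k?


1/mu = 498.
1 + 1/mu = 499.
(1 + 1/mu)/2 = 249.5 is not an integer, so k_max = floor(249.5) = 249.

249


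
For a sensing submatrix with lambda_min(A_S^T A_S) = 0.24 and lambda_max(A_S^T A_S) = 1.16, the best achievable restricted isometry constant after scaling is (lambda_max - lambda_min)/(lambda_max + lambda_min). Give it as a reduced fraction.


lambda_max - lambda_min = 1.16 - 0.24 = 0.92.
lambda_max + lambda_min = 1.16 + 0.24 = 1.40.
delta = 0.92/1.40 = 92/140 = 23/35.

23/35


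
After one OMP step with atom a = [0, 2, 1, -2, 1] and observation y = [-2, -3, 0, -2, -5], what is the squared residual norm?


a^T a = 10.
a^T y = -7.
coeff = -7/10 = -7/10.
||r||^2 = 371/10.

371/10


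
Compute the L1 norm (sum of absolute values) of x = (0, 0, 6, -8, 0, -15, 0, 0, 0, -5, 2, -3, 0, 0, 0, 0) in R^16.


Non-zero entries: [(2, 6), (3, -8), (5, -15), (9, -5), (10, 2), (11, -3)]
Absolute values: [6, 8, 15, 5, 2, 3]
||x||_1 = sum = 39.

39


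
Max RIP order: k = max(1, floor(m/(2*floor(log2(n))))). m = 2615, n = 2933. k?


floor(log2(2933)) = 11.
2*11 = 22.
m/(2*floor(log2(n))) = 2615/22 ≈ 118.8636.
floor = 118.
k = max(1, 118) = 118.

118


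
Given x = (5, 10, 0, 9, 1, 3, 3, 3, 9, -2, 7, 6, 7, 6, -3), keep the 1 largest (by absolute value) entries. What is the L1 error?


Sorted |x_i| descending: [10, 9, 9, 7, 7, 6, 6, 5, 3, 3, 3, 3, 2, 1, 0]
Keep top 1: [10]
Tail entries: [9, 9, 7, 7, 6, 6, 5, 3, 3, 3, 3, 2, 1, 0]
L1 error = sum of tail = 64.

64


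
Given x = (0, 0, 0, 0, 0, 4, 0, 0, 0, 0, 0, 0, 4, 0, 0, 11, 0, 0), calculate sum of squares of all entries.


Non-zero entries: [(5, 4), (12, 4), (15, 11)]
Squares: [16, 16, 121]
||x||_2^2 = sum = 153.

153
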